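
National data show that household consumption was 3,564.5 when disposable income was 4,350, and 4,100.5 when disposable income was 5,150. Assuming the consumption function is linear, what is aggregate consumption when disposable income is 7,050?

C = 5373.5

MPC = (4100.5 − 3564.5)/(5150 − 4350) = 536/800 = 0.67
a = 3564.5 − 0.67(4350) = 3564.5 − 2914.5 = 650
C = 650 + 0.67(7050) = 650 + 4723.5 = 5373.5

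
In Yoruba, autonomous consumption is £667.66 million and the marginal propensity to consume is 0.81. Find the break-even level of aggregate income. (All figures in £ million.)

Y = 3514

At break-even, C = Y: 667.66 + 0.81Y = Y
0.19Y = 667.66, so Y = 667.66/0.19 = 3514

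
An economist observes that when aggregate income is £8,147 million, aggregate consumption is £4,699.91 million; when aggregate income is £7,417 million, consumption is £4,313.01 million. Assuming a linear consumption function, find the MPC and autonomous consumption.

MPC = 0.53; a = 382

MPC = ΔC/ΔY = (4699.91 − 4313.01)/(8147 − 7417) = 386.9/730 = 0.53
a = C − MPC·Y = 4313.01 − 0.53(7417) = 4313.01 − 3931.01 = 382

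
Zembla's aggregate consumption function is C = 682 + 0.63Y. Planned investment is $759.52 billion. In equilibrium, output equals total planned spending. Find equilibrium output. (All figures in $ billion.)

Y = 3896

Y = C + I = 682 + 0.63Y + 759.52
Y − 0.63Y = 1441.52
0.37Y = 1441.52, so Y = 1441.52/0.37 = 3896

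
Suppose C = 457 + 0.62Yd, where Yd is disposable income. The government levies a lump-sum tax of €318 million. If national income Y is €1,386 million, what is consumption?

Yd = Y − T = 1386 − 318 = 1068
C = 457 + 0.62(1068) = 457 + 662.16 = 1119.16

C = 1119.16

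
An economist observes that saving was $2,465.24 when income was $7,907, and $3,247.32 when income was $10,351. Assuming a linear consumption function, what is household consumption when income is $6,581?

MPS = ΔS/ΔY = (3247.32 − 2465.24)/(10351 − 7907) = 782.08/2444 = 0.32
MPC = 1 − MPS = 0.68
Autonomous saving = 2465.24 − 0.32(7907) = -65, so a = 65
C = 65 + 0.68(6581) = 65 + 4475.08 = 4540.08

C = 4540.08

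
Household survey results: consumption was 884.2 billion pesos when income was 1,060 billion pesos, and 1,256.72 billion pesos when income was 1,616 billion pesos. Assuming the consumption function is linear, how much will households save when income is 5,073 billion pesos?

S = 1500.09

MPC = (1256.72 − 884.2)/(1616 − 1060) = 372.52/556 = 0.67
a = 884.2 − 0.67(1060) = 884.2 − 710.2 = 174
C = 174 + 0.67(5073) = 3572.91
S = 5073 − 3572.91 = 1500.09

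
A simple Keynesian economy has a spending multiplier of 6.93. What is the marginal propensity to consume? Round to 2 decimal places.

MPC = 0.86

k = 1/(1 − MPC), so 1 − MPC = 1/k = 1/6.93 = 0.1443
MPC = 1 − 0.1443 = 0.86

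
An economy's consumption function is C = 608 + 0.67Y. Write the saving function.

S = Y − C = Y − (608 + 0.67Y) = -608 + (1 − 0.67)Y

S = -608 + 0.33Y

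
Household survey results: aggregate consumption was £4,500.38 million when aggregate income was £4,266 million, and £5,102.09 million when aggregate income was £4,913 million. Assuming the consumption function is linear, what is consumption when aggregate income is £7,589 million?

C = 7590.77

MPC = (5102.09 − 4500.38)/(4913 − 4266) = 601.71/647 = 0.93
a = 4500.38 − 0.93(4266) = 4500.38 − 3967.38 = 533
C = 533 + 0.93(7589) = 533 + 7057.77 = 7590.77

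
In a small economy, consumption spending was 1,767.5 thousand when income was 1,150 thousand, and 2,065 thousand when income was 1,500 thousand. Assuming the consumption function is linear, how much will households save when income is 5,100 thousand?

MPC = (2065 − 1767.5)/(1500 − 1150) = 297.5/350 = 0.85
a = 1767.5 − 0.85(1150) = 1767.5 − 977.5 = 790
C = 790 + 0.85(5100) = 5125
S = 5100 − 5125 = -25

S = -25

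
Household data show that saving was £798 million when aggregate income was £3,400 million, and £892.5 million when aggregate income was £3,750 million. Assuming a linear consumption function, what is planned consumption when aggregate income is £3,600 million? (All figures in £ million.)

MPS = ΔS/ΔY = (892.5 − 798)/(3750 − 3400) = 94.5/350 = 0.27
MPC = 1 − MPS = 0.73
Autonomous saving = 798 − 0.27(3400) = -120, so a = 120
C = 120 + 0.73(3600) = 120 + 2628 = 2748

C = 2748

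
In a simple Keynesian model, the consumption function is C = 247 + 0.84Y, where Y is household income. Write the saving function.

S = Y − C = Y − (247 + 0.84Y) = -247 + (1 − 0.84)Y

S = -247 + 0.16Y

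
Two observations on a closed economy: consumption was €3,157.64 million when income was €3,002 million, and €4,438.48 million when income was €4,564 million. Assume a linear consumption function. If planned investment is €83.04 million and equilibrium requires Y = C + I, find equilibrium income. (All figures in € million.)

MPC = (4438.48 − 3157.64)/(4564 − 3002) = 1280.84/1562 = 0.82
a = 3157.64 − 0.82(3002) = 696
Equilibrium: Y = 696 + 0.82Y + 83.04
0.18Y = 779.04, so Y = 779.04/0.18 = 4328

Y = 4328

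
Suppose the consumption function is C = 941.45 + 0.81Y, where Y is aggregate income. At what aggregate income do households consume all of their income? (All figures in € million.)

At break-even, C = Y: 941.45 + 0.81Y = Y
0.19Y = 941.45, so Y = 941.45/0.19 = 4955

Y = 4955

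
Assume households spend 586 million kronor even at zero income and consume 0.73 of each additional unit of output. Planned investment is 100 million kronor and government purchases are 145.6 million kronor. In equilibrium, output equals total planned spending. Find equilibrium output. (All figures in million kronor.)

Y = C + I + G = 586 + 0.73Y + 100 + 145.6
Y − 0.73Y = 831.6
0.27Y = 831.6, so Y = 831.6/0.27 = 3080

Y = 3080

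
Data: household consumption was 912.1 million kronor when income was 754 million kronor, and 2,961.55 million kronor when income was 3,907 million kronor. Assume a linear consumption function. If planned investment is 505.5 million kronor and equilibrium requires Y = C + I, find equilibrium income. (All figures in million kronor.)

Y = 2650

MPC = (2961.55 − 912.1)/(3907 − 754) = 2049.45/3153 = 0.65
a = 912.1 − 0.65(754) = 422
Equilibrium: Y = 422 + 0.65Y + 505.5
0.35Y = 927.5, so Y = 927.5/0.35 = 2650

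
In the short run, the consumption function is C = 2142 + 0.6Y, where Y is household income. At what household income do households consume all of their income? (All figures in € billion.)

Y = 5355

At break-even, C = Y: 2142 + 0.6Y = Y
0.4Y = 2142, so Y = 2142/0.4 = 5355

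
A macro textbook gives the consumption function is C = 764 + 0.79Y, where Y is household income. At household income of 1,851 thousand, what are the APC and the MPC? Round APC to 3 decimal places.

MPC = 0.79 (the slope of the consumption function)
C = 764 + 0.79(1851) = 2226.29, so APC = 2226.29/1851 = 1.203

APC = 1.203; MPC = 0.79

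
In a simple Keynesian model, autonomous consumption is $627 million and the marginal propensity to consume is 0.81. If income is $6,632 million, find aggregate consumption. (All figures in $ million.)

C = 627 + 0.81(6632) = 627 + 5371.92 = 5998.92

C = 5998.92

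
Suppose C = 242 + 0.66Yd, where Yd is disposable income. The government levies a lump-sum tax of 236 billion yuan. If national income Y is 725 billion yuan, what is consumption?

C = 564.74

Yd = Y − T = 725 − 236 = 489
C = 242 + 0.66(489) = 242 + 322.74 = 564.74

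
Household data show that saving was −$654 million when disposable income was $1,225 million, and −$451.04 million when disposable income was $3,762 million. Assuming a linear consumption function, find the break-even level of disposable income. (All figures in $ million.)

Y = 9400

MPS = ΔS/ΔY = (-451.04 − (-654))/(3762 − 1225) = 202.96/2537 = 0.08
MPC = 1 − MPS = 0.92
From S(1225) = -654: −a + 0.08(1225) = -654, so a = 98 − (-654) = 752
Break-even (S = 0): Y = a/MPS = 752/0.08 = 9400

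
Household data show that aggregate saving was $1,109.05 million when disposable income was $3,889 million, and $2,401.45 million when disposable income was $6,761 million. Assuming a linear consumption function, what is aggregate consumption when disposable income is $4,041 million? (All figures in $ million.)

MPS = ΔS/ΔY = (2401.45 − 1109.05)/(6761 − 3889) = 1292.4/2872 = 0.45
MPC = 1 − MPS = 0.55
Autonomous saving = 1109.05 − 0.45(3889) = -641, so a = 641
C = 641 + 0.55(4041) = 641 + 2222.55 = 2863.55

C = 2863.55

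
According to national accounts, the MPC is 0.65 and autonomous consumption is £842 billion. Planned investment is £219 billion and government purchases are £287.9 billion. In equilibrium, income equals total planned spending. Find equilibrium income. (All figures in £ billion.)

Y = C + I + G = 842 + 0.65Y + 219 + 287.9
Y − 0.65Y = 1348.9
0.35Y = 1348.9, so Y = 1348.9/0.35 = 3854

Y = 3854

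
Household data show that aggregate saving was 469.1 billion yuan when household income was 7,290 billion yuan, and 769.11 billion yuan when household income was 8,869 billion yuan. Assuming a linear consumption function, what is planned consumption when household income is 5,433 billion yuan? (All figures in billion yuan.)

C = 5316.73

MPS = ΔS/ΔY = (769.11 − 469.1)/(8869 − 7290) = 300.01/1579 = 0.19
MPC = 1 − MPS = 0.81
Autonomous saving = 469.1 − 0.19(7290) = -916, so a = 916
C = 916 + 0.81(5433) = 916 + 4400.73 = 5316.73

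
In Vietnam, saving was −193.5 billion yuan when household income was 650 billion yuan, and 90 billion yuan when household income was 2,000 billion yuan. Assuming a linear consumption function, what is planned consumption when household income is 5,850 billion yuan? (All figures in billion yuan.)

MPS = ΔS/ΔY = (90 − (-193.5))/(2000 − 650) = 283.5/1350 = 0.21
MPC = 1 − MPS = 0.79
Autonomous saving = -193.5 − 0.21(650) = -330, so a = 330
C = 330 + 0.79(5850) = 330 + 4621.5 = 4951.5

C = 4951.5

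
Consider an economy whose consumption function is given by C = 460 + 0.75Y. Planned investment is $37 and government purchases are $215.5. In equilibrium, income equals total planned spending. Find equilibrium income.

Y = C + I + G = 460 + 0.75Y + 37 + 215.5
Y − 0.75Y = 712.5
0.25Y = 712.5, so Y = 712.5/0.25 = 2850

Y = 2850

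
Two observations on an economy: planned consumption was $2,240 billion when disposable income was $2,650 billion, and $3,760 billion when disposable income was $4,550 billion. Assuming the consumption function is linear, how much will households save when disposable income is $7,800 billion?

MPC = (3760 − 2240)/(4550 − 2650) = 1520/1900 = 0.8
a = 2240 − 0.8(2650) = 2240 − 2120 = 120
C = 120 + 0.8(7800) = 6360
S = 7800 − 6360 = 1440

S = 1440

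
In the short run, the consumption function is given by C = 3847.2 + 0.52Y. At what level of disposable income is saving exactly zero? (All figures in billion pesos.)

At break-even, C = Y: 3847.2 + 0.52Y = Y
0.48Y = 3847.2, so Y = 3847.2/0.48 = 8015

Y = 8015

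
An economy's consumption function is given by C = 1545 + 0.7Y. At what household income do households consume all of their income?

Y = 5150

At break-even, C = Y: 1545 + 0.7Y = Y
0.3Y = 1545, so Y = 1545/0.3 = 5150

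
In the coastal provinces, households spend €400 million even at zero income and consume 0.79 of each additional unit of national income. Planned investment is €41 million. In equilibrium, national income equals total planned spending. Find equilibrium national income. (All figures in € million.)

Y = C + I = 400 + 0.79Y + 41
Y − 0.79Y = 441
0.21Y = 441, so Y = 441/0.21 = 2100

Y = 2100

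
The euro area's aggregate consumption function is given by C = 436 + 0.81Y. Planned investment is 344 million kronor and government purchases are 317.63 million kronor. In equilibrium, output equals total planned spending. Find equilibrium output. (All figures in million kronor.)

Y = 5777

Y = C + I + G = 436 + 0.81Y + 344 + 317.63
Y − 0.81Y = 1097.63
0.19Y = 1097.63, so Y = 1097.63/0.19 = 5777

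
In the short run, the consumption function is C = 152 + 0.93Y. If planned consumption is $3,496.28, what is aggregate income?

152 + 0.93Y = 3496.28
0.93Y = 3344.28, so Y = 3344.28/0.93 = 3596

Y = 3596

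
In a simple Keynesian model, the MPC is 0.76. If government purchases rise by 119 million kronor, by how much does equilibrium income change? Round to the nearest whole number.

The multiplier is 1/(1 − MPC) = 1/0.24.
ΔY = 119/0.24 = 495.83 ≈ 496

ΔY ≈ 496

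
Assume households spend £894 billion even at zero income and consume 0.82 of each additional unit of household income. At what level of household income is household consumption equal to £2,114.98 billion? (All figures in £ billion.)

Y = 1489

894 + 0.82Y = 2114.98
0.82Y = 1220.98, so Y = 1220.98/0.82 = 1489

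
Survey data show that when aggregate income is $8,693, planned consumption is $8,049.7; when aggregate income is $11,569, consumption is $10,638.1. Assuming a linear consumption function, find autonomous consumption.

a = 226

MPC = ΔC/ΔY = (10638.1 − 8049.7)/(11569 − 8693) = 2588.4/2876 = 0.9
a = C − MPC·Y = 8049.7 − 0.9(8693) = 8049.7 − 7823.7 = 226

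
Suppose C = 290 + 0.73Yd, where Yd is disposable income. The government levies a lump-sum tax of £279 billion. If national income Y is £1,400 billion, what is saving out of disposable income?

S = 12.67

Yd = Y − T = 1400 − 279 = 1121
C = 290 + 0.73(1121) = 290 + 818.33 = 1108.33
S = Yd − C = 1121 − 1108.33 = 12.67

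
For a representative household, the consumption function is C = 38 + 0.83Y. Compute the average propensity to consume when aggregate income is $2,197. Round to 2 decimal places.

C = 38 + 0.83(2197) = 1861.51
APC = C/Y = 1861.51/2197 = 0.85

APC = 0.85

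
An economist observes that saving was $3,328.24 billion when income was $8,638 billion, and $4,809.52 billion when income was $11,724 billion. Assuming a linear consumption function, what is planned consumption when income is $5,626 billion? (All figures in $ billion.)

MPS = ΔS/ΔY = (4809.52 − 3328.24)/(11724 − 8638) = 1481.28/3086 = 0.48
MPC = 1 − MPS = 0.52
Autonomous saving = 3328.24 − 0.48(8638) = -818, so a = 818
C = 818 + 0.52(5626) = 818 + 2925.52 = 3743.52

C = 3743.52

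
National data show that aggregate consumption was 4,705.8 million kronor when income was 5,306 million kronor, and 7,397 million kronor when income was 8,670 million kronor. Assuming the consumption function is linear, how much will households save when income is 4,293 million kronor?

MPC = (7397 − 4705.8)/(8670 − 5306) = 2691.2/3364 = 0.8
a = 4705.8 − 0.8(5306) = 4705.8 − 4244.8 = 461
C = 461 + 0.8(4293) = 3895.4
S = 4293 − 3895.4 = 397.6

S = 397.6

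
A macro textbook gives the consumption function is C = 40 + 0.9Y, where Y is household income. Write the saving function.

S = Y − C = Y − (40 + 0.9Y) = -40 + (1 − 0.9)Y

S = -40 + 0.1Y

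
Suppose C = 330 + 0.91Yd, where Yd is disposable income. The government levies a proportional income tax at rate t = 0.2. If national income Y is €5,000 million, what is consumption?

Yd = (1 − 0.2)(5000) = 0.8(5000) = 4000
C = 330 + 0.91(4000) = 330 + 3640 = 3970

C = 3970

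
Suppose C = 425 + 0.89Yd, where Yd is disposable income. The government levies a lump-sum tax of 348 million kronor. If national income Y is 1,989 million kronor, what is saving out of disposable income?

S = -244.49

Yd = Y − T = 1989 − 348 = 1641
C = 425 + 0.89(1641) = 425 + 1460.49 = 1885.49
S = Yd − C = 1641 − 1885.49 = -244.49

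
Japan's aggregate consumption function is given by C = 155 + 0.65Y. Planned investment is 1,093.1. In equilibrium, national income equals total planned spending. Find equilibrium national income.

Y = C + I = 155 + 0.65Y + 1093.1
Y − 0.65Y = 1248.1
0.35Y = 1248.1, so Y = 1248.1/0.35 = 3566

Y = 3566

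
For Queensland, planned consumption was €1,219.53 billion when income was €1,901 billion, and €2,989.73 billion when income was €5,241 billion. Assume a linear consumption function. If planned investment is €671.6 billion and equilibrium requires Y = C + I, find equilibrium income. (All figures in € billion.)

Y = 1880

MPC = (2989.73 − 1219.53)/(5241 − 1901) = 1770.2/3340 = 0.53
a = 1219.53 − 0.53(1901) = 212
Equilibrium: Y = 212 + 0.53Y + 671.6
0.47Y = 883.6, so Y = 883.6/0.47 = 1880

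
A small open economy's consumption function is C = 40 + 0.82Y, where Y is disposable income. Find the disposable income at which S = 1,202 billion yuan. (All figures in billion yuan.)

Y = 6900

S = Y − C = -40 + 0.18Y
-40 + 0.18Y = 1202, so 0.18Y = 1242 and Y = 6900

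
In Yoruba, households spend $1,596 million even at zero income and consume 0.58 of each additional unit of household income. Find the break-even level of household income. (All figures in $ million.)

Y = 3800

At break-even, C = Y: 1596 + 0.58Y = Y
0.42Y = 1596, so Y = 1596/0.42 = 3800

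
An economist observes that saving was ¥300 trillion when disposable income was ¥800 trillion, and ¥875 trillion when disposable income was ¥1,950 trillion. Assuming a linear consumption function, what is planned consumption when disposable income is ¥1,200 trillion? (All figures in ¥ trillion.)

C = 700

MPS = ΔS/ΔY = (875 − 300)/(1950 − 800) = 575/1150 = 0.5
MPC = 1 − MPS = 0.5
Autonomous saving = 300 − 0.5(800) = -100, so a = 100
C = 100 + 0.5(1200) = 100 + 600 = 700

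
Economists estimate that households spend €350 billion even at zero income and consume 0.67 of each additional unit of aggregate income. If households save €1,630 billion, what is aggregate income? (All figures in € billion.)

S = Y − C = -350 + 0.33Y
-350 + 0.33Y = 1630, so 0.33Y = 1980 and Y = 6000

Y = 6000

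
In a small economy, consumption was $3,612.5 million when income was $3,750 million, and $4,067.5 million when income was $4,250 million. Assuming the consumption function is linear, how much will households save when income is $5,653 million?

MPC = (4067.5 − 3612.5)/(4250 − 3750) = 455/500 = 0.91
a = 3612.5 − 0.91(3750) = 3612.5 − 3412.5 = 200
C = 200 + 0.91(5653) = 5344.23
S = 5653 − 5344.23 = 308.77

S = 308.77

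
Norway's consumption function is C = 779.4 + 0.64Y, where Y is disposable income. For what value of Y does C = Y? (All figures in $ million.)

Y = 2165

At break-even, C = Y: 779.4 + 0.64Y = Y
0.36Y = 779.4, so Y = 779.4/0.36 = 2165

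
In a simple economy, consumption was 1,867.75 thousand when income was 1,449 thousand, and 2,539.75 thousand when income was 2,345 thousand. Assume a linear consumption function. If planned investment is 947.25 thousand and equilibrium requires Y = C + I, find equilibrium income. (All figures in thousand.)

MPC = (2539.75 − 1867.75)/(2345 − 1449) = 672/896 = 0.75
a = 1867.75 − 0.75(1449) = 781
Equilibrium: Y = 781 + 0.75Y + 947.25
0.25Y = 1728.25, so Y = 1728.25/0.25 = 6913

Y = 6913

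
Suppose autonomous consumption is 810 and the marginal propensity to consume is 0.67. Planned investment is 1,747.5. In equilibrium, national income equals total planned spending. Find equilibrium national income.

Y = 7750

Y = C + I = 810 + 0.67Y + 1747.5
Y − 0.67Y = 2557.5
0.33Y = 2557.5, so Y = 2557.5/0.33 = 7750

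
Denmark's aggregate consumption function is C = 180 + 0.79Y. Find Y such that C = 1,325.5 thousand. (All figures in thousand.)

Y = 1450

180 + 0.79Y = 1325.5
0.79Y = 1145.5, so Y = 1145.5/0.79 = 1450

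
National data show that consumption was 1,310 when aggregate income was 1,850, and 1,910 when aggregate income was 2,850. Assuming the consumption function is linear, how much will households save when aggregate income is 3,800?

S = 1320

MPC = (1910 − 1310)/(2850 − 1850) = 600/1000 = 0.6
a = 1310 − 0.6(1850) = 1310 − 1110 = 200
C = 200 + 0.6(3800) = 2480
S = 3800 − 2480 = 1320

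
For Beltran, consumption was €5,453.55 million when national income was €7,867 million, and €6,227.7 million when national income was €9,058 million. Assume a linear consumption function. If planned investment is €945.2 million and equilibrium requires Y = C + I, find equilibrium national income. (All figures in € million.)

MPC = (6227.7 − 5453.55)/(9058 − 7867) = 774.15/1191 = 0.65
a = 5453.55 − 0.65(7867) = 340
Equilibrium: Y = 340 + 0.65Y + 945.2
0.35Y = 1285.2, so Y = 1285.2/0.35 = 3672

Y = 3672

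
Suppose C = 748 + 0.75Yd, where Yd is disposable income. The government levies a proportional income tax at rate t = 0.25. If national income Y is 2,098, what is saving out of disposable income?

S = -354.625

Yd = (1 − 0.25)(2098) = 0.75(2098) = 1573.5
C = 748 + 0.75(1573.5) = 748 + 1180.125 = 1928.125
S = Yd − C = 1573.5 − 1928.125 = -354.625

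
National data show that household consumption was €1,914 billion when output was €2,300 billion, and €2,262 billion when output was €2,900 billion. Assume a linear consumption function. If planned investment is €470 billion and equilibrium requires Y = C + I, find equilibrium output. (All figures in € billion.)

Y = 2500

MPC = (2262 − 1914)/(2900 − 2300) = 348/600 = 0.58
a = 1914 − 0.58(2300) = 580
Equilibrium: Y = 580 + 0.58Y + 470
0.42Y = 1050, so Y = 1050/0.42 = 2500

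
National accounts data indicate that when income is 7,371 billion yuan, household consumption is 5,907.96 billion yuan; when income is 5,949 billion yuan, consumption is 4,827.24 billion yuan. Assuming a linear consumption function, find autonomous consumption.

a = 306

MPC = ΔC/ΔY = (5907.96 − 4827.24)/(7371 − 5949) = 1080.72/1422 = 0.76
a = C − MPC·Y = 4827.24 − 0.76(5949) = 4827.24 − 4521.24 = 306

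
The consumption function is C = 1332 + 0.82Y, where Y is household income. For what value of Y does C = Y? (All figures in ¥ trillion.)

Y = 7400

At break-even, C = Y: 1332 + 0.82Y = Y
0.18Y = 1332, so Y = 1332/0.18 = 7400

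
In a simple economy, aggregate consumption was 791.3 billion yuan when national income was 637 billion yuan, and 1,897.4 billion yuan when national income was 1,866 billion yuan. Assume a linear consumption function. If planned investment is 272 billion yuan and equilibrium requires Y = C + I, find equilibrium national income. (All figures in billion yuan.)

MPC = (1897.4 − 791.3)/(1866 − 637) = 1106.1/1229 = 0.9
a = 791.3 − 0.9(637) = 218
Equilibrium: Y = 218 + 0.9Y + 272
0.1Y = 490, so Y = 490/0.1 = 4900

Y = 4900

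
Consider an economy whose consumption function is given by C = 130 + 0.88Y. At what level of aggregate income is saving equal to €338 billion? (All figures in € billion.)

S = Y − C = -130 + 0.12Y
-130 + 0.12Y = 338, so 0.12Y = 468 and Y = 3900

Y = 3900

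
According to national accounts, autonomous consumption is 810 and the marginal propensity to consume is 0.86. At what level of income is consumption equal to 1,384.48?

810 + 0.86Y = 1384.48
0.86Y = 574.48, so Y = 574.48/0.86 = 668

Y = 668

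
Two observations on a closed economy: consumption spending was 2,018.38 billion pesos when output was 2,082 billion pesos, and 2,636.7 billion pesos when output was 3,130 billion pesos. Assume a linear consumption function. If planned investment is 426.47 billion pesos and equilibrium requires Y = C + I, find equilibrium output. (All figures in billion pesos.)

Y = 2967

MPC = (2636.7 − 2018.38)/(3130 − 2082) = 618.32/1048 = 0.59
a = 2018.38 − 0.59(2082) = 790
Equilibrium: Y = 790 + 0.59Y + 426.47
0.41Y = 1216.47, so Y = 1216.47/0.41 = 2967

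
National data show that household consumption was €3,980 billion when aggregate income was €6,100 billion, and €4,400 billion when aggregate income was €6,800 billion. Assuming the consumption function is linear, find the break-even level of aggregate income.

Y = 800

MPC = (4400 − 3980)/(6800 − 6100) = 420/700 = 0.6
a = 3980 − 0.6(6100) = 3980 − 3660 = 320
Break-even: Y = a/(1−MPC) = 320/0.4 = 800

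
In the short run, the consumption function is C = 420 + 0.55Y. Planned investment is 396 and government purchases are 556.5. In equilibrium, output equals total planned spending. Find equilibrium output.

Y = 3050

Y = C + I + G = 420 + 0.55Y + 396 + 556.5
Y − 0.55Y = 1372.5
0.45Y = 1372.5, so Y = 1372.5/0.45 = 3050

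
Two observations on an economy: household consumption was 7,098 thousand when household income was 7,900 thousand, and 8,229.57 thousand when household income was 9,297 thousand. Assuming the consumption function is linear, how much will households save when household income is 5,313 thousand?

MPC = (8229.57 − 7098)/(9297 − 7900) = 1131.57/1397 = 0.81
a = 7098 − 0.81(7900) = 7098 − 6399 = 699
C = 699 + 0.81(5313) = 5002.53
S = 5313 − 5002.53 = 310.47

S = 310.47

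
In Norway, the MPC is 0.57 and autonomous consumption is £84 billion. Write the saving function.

S = Y − C = Y − (84 + 0.57Y) = -84 + (1 − 0.57)Y

S = -84 + 0.43Y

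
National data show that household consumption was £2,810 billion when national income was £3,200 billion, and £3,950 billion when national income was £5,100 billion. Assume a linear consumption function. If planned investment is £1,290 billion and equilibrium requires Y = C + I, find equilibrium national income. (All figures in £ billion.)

Y = 5450

MPC = (3950 − 2810)/(5100 − 3200) = 1140/1900 = 0.6
a = 2810 − 0.6(3200) = 890
Equilibrium: Y = 890 + 0.6Y + 1290
0.4Y = 2180, so Y = 2180/0.4 = 5450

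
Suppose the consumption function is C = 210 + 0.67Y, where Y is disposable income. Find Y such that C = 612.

Y = 600

210 + 0.67Y = 612
0.67Y = 402, so Y = 402/0.67 = 600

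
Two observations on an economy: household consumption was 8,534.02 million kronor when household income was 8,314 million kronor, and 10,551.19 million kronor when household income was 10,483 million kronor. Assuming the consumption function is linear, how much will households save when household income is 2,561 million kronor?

S = -622.73

MPC = (10551.19 − 8534.02)/(10483 − 8314) = 2017.17/2169 = 0.93
a = 8534.02 − 0.93(8314) = 8534.02 − 7732.02 = 802
C = 802 + 0.93(2561) = 3183.73
S = 2561 − 3183.73 = -622.73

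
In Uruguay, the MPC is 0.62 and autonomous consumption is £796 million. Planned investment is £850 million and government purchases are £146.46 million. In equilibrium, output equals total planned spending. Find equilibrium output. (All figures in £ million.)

Y = 4717

Y = C + I + G = 796 + 0.62Y + 850 + 146.46
Y − 0.62Y = 1792.46
0.38Y = 1792.46, so Y = 1792.46/0.38 = 4717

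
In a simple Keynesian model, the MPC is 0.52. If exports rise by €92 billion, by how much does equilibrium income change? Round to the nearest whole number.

ΔY ≈ 192

The multiplier is 1/(1 − MPC) = 1/0.48.
ΔY = 92/0.48 = 191.67 ≈ 192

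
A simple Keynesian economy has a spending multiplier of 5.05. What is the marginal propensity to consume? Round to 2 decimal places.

MPC = 0.80

k = 1/(1 − MPC), so 1 − MPC = 1/k = 1/5.05 = 0.1980
MPC = 1 − 0.1980 = 0.80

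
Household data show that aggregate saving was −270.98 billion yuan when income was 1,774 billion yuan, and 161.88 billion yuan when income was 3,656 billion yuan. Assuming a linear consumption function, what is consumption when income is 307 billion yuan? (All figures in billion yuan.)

C = 915.39

MPS = ΔS/ΔY = (161.88 − (-270.98))/(3656 − 1774) = 432.86/1882 = 0.23
MPC = 1 − MPS = 0.77
Autonomous saving = -270.98 − 0.23(1774) = -679, so a = 679
C = 679 + 0.77(307) = 679 + 236.39 = 915.39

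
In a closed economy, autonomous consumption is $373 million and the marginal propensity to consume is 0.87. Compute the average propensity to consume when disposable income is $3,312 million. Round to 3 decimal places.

APC = 0.983

C = 373 + 0.87(3312) = 3254.44
APC = C/Y = 3254.44/3312 = 0.983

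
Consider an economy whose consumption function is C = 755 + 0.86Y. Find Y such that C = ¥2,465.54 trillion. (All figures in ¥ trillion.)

755 + 0.86Y = 2465.54
0.86Y = 1710.54, so Y = 1710.54/0.86 = 1989

Y = 1989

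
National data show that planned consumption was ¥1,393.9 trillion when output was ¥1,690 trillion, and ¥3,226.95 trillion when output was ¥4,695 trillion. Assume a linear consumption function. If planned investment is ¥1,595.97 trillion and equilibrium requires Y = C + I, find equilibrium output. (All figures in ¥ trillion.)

Y = 5023

MPC = (3226.95 − 1393.9)/(4695 − 1690) = 1833.05/3005 = 0.61
a = 1393.9 − 0.61(1690) = 363
Equilibrium: Y = 363 + 0.61Y + 1595.97
0.39Y = 1958.97, so Y = 1958.97/0.39 = 5023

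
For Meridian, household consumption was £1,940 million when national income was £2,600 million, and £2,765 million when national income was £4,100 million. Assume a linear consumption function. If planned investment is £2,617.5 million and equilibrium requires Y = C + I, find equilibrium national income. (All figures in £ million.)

Y = 6950

MPC = (2765 − 1940)/(4100 − 2600) = 825/1500 = 0.55
a = 1940 − 0.55(2600) = 510
Equilibrium: Y = 510 + 0.55Y + 2617.5
0.45Y = 3127.5, so Y = 3127.5/0.45 = 6950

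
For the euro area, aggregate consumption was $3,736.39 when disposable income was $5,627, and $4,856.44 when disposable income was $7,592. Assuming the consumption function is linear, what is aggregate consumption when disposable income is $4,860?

MPC = (4856.44 − 3736.39)/(7592 − 5627) = 1120.05/1965 = 0.57
a = 3736.39 − 0.57(5627) = 3736.39 − 3207.39 = 529
C = 529 + 0.57(4860) = 529 + 2770.2 = 3299.2

C = 3299.2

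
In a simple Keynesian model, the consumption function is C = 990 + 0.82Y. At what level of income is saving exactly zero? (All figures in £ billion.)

At break-even, C = Y: 990 + 0.82Y = Y
0.18Y = 990, so Y = 990/0.18 = 5500

Y = 5500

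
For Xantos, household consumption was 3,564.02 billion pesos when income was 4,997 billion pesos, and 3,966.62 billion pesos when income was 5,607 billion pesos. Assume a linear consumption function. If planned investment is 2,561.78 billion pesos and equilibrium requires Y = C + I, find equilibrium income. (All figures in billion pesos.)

MPC = (3966.62 − 3564.02)/(5607 − 4997) = 402.6/610 = 0.66
a = 3564.02 − 0.66(4997) = 266
Equilibrium: Y = 266 + 0.66Y + 2561.78
0.34Y = 2827.78, so Y = 2827.78/0.34 = 8317

Y = 8317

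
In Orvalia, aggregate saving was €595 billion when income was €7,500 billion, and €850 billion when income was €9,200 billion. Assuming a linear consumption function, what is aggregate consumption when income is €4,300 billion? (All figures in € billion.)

C = 4185

MPS = ΔS/ΔY = (850 − 595)/(9200 − 7500) = 255/1700 = 0.15
MPC = 1 − MPS = 0.85
Autonomous saving = 595 − 0.15(7500) = -530, so a = 530
C = 530 + 0.85(4300) = 530 + 3655 = 4185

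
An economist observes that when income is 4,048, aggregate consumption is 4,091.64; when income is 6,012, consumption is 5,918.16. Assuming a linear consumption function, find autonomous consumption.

a = 327

MPC = ΔC/ΔY = (5918.16 − 4091.64)/(6012 − 4048) = 1826.52/1964 = 0.93
a = C − MPC·Y = 4091.64 − 0.93(4048) = 4091.64 − 3764.64 = 327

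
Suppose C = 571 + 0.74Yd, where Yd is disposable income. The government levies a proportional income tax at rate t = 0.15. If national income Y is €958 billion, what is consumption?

C = 1173.582

Yd = (1 − 0.15)(958) = 0.85(958) = 814.3
C = 571 + 0.74(814.3) = 571 + 602.582 = 1173.582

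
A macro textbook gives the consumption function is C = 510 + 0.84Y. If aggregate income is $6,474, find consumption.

C = 510 + 0.84(6474) = 510 + 5438.16 = 5948.16

C = 5948.16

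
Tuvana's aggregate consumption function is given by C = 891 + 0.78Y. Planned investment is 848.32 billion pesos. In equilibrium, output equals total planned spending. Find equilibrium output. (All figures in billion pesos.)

Y = C + I = 891 + 0.78Y + 848.32
Y − 0.78Y = 1739.32
0.22Y = 1739.32, so Y = 1739.32/0.22 = 7906

Y = 7906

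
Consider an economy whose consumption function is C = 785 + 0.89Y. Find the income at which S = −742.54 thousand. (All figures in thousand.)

S = Y − C = -785 + 0.11Y
-785 + 0.11Y = -742.54, so 0.11Y = 42.46 and Y = 386

Y = 386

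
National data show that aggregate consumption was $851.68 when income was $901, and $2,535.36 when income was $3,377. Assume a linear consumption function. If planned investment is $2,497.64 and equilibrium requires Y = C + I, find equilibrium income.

MPC = (2535.36 − 851.68)/(3377 − 901) = 1683.68/2476 = 0.68
a = 851.68 − 0.68(901) = 239
Equilibrium: Y = 239 + 0.68Y + 2497.64
0.32Y = 2736.64, so Y = 2736.64/0.32 = 8552

Y = 8552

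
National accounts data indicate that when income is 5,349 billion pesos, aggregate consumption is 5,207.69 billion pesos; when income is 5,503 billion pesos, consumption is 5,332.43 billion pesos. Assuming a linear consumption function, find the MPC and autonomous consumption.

MPC = ΔC/ΔY = (5332.43 − 5207.69)/(5503 − 5349) = 124.74/154 = 0.81
a = C − MPC·Y = 5207.69 − 0.81(5349) = 5207.69 − 4332.69 = 875

MPC = 0.81; a = 875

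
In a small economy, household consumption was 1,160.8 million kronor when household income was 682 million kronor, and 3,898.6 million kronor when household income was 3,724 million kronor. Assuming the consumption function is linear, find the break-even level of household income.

Y = 5470

MPC = (3898.6 − 1160.8)/(3724 − 682) = 2737.8/3042 = 0.9
a = 1160.8 − 0.9(682) = 1160.8 − 613.8 = 547
Break-even: Y = a/(1−MPC) = 547/0.1 = 5470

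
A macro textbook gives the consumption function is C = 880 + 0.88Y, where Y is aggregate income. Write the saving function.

S = -880 + 0.12Y

S = Y − C = Y − (880 + 0.88Y) = -880 + (1 − 0.88)Y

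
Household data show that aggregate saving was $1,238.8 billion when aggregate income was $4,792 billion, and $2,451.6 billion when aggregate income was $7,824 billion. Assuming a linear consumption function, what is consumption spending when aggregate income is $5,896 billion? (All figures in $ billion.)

MPS = ΔS/ΔY = (2451.6 − 1238.8)/(7824 − 4792) = 1212.8/3032 = 0.4
MPC = 1 − MPS = 0.6
Autonomous saving = 1238.8 − 0.4(4792) = -678, so a = 678
C = 678 + 0.6(5896) = 678 + 3537.6 = 4215.6

C = 4215.6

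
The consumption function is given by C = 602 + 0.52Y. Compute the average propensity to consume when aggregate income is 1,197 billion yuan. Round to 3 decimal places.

C = 602 + 0.52(1197) = 1224.44
APC = C/Y = 1224.44/1197 = 1.023

APC = 1.023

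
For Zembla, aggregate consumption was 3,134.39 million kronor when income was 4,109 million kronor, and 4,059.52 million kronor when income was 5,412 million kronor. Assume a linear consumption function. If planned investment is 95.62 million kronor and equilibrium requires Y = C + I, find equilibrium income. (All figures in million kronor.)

Y = 1078

MPC = (4059.52 − 3134.39)/(5412 − 4109) = 925.13/1303 = 0.71
a = 3134.39 − 0.71(4109) = 217
Equilibrium: Y = 217 + 0.71Y + 95.62
0.29Y = 312.62, so Y = 312.62/0.29 = 1078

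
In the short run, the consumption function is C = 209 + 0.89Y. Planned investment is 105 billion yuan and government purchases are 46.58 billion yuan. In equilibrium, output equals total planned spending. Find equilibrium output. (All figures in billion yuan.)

Y = C + I + G = 209 + 0.89Y + 105 + 46.58
Y − 0.89Y = 360.58
0.11Y = 360.58, so Y = 360.58/0.11 = 3278

Y = 3278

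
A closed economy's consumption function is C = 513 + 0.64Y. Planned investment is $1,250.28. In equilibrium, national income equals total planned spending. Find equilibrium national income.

Y = 4898

Y = C + I = 513 + 0.64Y + 1250.28
Y − 0.64Y = 1763.28
0.36Y = 1763.28, so Y = 1763.28/0.36 = 4898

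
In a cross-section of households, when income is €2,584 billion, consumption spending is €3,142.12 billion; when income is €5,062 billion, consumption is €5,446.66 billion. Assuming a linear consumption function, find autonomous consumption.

MPC = ΔC/ΔY = (5446.66 − 3142.12)/(5062 − 2584) = 2304.54/2478 = 0.93
a = C − MPC·Y = 3142.12 − 0.93(2584) = 3142.12 − 2403.12 = 739

a = 739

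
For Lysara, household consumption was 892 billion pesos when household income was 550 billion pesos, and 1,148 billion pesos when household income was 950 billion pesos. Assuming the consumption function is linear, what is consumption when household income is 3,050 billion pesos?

C = 2492

MPC = (1148 − 892)/(950 − 550) = 256/400 = 0.64
a = 892 − 0.64(550) = 892 − 352 = 540
C = 540 + 0.64(3050) = 540 + 1952 = 2492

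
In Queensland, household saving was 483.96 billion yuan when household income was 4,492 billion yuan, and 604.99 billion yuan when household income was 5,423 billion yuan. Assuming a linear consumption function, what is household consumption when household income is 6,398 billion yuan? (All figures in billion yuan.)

C = 5666.26

MPS = ΔS/ΔY = (604.99 − 483.96)/(5423 − 4492) = 121.03/931 = 0.13
MPC = 1 − MPS = 0.87
Autonomous saving = 483.96 − 0.13(4492) = -100, so a = 100
C = 100 + 0.87(6398) = 100 + 5566.26 = 5666.26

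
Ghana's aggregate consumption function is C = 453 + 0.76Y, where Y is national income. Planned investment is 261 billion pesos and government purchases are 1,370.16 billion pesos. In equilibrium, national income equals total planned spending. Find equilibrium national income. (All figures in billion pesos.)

Y = C + I + G = 453 + 0.76Y + 261 + 1370.16
Y − 0.76Y = 2084.16
0.24Y = 2084.16, so Y = 2084.16/0.24 = 8684

Y = 8684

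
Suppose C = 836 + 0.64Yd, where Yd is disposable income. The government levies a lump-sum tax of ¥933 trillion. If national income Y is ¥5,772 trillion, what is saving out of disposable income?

Yd = Y − T = 5772 − 933 = 4839
C = 836 + 0.64(4839) = 836 + 3096.96 = 3932.96
S = Yd − C = 4839 − 3932.96 = 906.04

S = 906.04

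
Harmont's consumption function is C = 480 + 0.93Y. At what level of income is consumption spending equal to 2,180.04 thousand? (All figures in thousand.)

Y = 1828

480 + 0.93Y = 2180.04
0.93Y = 1700.04, so Y = 1700.04/0.93 = 1828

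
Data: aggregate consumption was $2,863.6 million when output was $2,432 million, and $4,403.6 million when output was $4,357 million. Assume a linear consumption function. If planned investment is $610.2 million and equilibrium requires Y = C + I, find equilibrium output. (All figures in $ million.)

Y = 7641

MPC = (4403.6 − 2863.6)/(4357 − 2432) = 1540/1925 = 0.8
a = 2863.6 − 0.8(2432) = 918
Equilibrium: Y = 918 + 0.8Y + 610.2
0.2Y = 1528.2, so Y = 1528.2/0.2 = 7641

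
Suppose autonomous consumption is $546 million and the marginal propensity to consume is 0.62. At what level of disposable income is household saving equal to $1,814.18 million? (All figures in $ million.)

S = Y − C = -546 + 0.38Y
-546 + 0.38Y = 1814.18, so 0.38Y = 2360.18 and Y = 6211

Y = 6211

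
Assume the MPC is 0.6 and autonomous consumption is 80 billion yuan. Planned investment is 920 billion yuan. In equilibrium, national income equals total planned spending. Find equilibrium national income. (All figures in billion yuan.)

Y = C + I = 80 + 0.6Y + 920
Y − 0.6Y = 1000
0.4Y = 1000, so Y = 1000/0.4 = 2500

Y = 2500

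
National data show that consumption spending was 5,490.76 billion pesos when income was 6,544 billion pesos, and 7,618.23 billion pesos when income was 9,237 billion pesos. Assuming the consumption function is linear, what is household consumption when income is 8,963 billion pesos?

MPC = (7618.23 − 5490.76)/(9237 − 6544) = 2127.47/2693 = 0.79
a = 5490.76 − 0.79(6544) = 5490.76 − 5169.76 = 321
C = 321 + 0.79(8963) = 321 + 7080.77 = 7401.77

C = 7401.77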